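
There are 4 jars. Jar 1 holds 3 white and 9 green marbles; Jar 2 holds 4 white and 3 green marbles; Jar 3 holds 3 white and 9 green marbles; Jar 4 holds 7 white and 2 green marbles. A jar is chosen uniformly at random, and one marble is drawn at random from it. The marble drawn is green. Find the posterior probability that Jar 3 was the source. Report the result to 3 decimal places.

P(green|Jar 1) = 0.75; P(green|Jar 2) = 0.4286; P(green|Jar 3) = 0.75; P(green|Jar 4) = 0.2222.
Prior × likelihood for each source: 0.25·0.75=0.1875, 0.25·0.4286=0.1071, 0.25·0.75=0.1875, 0.25·0.2222=0.05556. Summing gives P(green) = 0.53770.
P(Jar 3 | green) = 0.1875 / 0.53770 = 0.349.

Posterior probability ≈ 0.349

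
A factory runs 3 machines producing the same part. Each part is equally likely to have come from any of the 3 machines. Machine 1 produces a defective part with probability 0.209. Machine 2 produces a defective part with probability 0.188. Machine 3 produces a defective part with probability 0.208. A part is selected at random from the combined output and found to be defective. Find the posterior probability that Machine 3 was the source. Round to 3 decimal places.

Posterior probability ≈ 0.344

Tabulate prior·likelihood by source: [1] prior 0.333333, lik 0.209, product 0.06967; [2] prior 0.333333, lik 0.188, product 0.06267; [3] prior 0.333333, lik 0.208, product 0.06933.
Normalizing constant = 0.20167; the posterior for Machine 3 is its product over the sum, 0.06933/0.20167 = 0.344.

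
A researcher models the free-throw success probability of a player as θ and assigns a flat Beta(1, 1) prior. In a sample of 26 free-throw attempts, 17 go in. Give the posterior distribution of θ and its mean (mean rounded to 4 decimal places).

Observing 17 successes and 9 failures updates Beta(1, 1) by adding the success and failure counts to the two shape parameters: α = 1+17 = 18, β = 1+9 = 10.
E[θ | data] = 18/(18+10) = 0.6429.

Posterior: Beta(18, 10); mean ≈ 0.6429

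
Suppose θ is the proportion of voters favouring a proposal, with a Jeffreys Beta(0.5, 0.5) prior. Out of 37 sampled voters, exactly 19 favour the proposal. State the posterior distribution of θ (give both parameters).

The binomial likelihood is conjugate to the Beta prior: with 19 successes and 18 failures, the posterior is Beta(0.5+19, 0.5+18) = Beta(19.5, 18.5).

Posterior: Beta(19.5, 18.5)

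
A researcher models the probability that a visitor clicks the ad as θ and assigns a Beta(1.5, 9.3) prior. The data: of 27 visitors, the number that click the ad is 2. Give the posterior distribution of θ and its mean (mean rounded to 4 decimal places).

Observing 2 successes and 25 failures updates Beta(1.5, 9.3) by adding the success and failure counts to the two shape parameters: α = 1.5+2 = 3.5, β = 9.3+25 = 34.3.
E[θ | data] = 3.5/(3.5+34.3) = 0.0926.

Posterior: Beta(3.5, 34.3); mean ≈ 0.0926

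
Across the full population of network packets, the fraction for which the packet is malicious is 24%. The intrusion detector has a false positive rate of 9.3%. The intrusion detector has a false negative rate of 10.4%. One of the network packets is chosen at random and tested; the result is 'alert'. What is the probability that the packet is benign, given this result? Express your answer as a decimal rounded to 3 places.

P(¬H | E) ≈ 0.247

Write H for 'the packet is malicious'. Prior odds H:¬H = 0.24/0.76 = 0.31579. For the 'alert' outcome, the likelihood ratio is 0.896/0.093 = 9.6344.
Posterior odds = 0.31579 × 9.6344 = 3.0424, so P(H|E) = 3.0424/(1+3.0424) = 0.753. Then P(¬H|E) = 1 − 0.753 = 0.247.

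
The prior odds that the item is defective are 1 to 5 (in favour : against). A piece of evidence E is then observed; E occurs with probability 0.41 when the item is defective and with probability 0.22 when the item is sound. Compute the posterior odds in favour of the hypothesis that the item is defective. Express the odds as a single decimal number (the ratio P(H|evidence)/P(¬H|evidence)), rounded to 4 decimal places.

Prior odds = 1/5 = 0.20000. In log-odds, ln(0.20000) = -1.6094.
Add log likelihood ratio: ln(1.8636) = 0.62253.
Posterior log-odds = -0.98691, so posterior odds = exp(-0.98691) = 0.37273.

Posterior odds ≈ 0.3727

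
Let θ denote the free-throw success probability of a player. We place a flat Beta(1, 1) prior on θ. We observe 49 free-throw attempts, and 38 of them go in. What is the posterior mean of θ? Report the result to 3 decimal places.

Posterior mean ≈ 0.765

Observing 38 successes and 11 failures updates Beta(1, 1) by adding the success and failure counts to the two shape parameters: α = 1+38 = 39, β = 1+11 = 12.
Posterior mean = α/(α+β) = 39/51 = 0.765.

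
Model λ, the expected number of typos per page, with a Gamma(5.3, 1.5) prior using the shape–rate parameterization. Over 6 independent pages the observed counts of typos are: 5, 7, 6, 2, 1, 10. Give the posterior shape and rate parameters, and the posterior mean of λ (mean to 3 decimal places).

The Poisson likelihood adds the total count to the shape and the number of exposure periods to the rate. Here ∑xᵢ = 31 and n = 6, so shape 5.3→36.3 and rate 1.5→7.5.
Posterior mean = shape/rate = 36.3/7.5 = 4.840.

Posterior: Gamma(shape=36.3, rate=7.5); mean ≈ 4.840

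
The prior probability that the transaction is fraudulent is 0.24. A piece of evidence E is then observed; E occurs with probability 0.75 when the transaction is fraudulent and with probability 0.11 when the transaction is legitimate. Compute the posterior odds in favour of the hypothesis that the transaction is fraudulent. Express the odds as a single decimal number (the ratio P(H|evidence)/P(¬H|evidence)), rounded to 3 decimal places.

Prior odds = 0.24/(1−0.24) = 0.31579.
Likelihood ratio for E = 0.75/0.11 = 6.8182.
Posterior odds = prior odds × LR = 2.1531.

Posterior odds ≈ 2.153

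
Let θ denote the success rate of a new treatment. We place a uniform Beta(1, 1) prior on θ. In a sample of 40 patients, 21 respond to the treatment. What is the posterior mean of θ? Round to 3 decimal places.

Posterior mean ≈ 0.524

The binomial likelihood is conjugate to the Beta prior: with 21 successes and 19 failures, the posterior is Beta(1+21, 1+19) = Beta(22, 20).
E[θ | data] = 22/(22+20) = 0.524.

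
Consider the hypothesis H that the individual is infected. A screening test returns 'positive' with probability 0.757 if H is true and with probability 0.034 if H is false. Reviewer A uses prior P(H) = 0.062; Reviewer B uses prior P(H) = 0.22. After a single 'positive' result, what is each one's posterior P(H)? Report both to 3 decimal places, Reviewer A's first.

The likelihood ratio for a 'positive' result is 0.757/0.034 = 22.265.
Reviewer A: prior odds 0.062/0.938 = 0.066098; posterior odds 1.4717; posterior probability 0.595.
Reviewer B: prior odds 0.22/0.78 = 0.28205; posterior odds 6.2798; posterior probability 0.863.

Reviewer A: 0.595; Reviewer B: 0.863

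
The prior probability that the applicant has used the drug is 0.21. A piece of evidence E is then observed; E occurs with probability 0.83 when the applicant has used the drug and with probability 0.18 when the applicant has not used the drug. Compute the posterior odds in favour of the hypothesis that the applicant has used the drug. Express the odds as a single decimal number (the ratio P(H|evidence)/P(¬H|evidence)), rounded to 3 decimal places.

Prior odds = 0.21/(1−0.21) = 0.26582. In log-odds, ln(0.26582) = -1.3249.
Add log likelihood ratio: ln(4.6111) = 1.5285.
Posterior log-odds = 0.20354, so posterior odds = exp(0.20354) = 1.2257.

Posterior odds ≈ 1.226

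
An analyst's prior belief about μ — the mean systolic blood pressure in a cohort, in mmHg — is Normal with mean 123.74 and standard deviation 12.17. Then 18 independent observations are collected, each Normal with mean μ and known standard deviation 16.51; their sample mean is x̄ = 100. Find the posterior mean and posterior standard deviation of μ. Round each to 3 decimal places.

Posterior mean ≈ 102.202; posterior SD ≈ 3.707

With known σ, the Normal prior is conjugate. Weight on the data is w = (n/σ²)/(n/σ² + 1/τ₀²) = 0.0660356/(0.0660356+0.00675179) = 0.90724.
Posterior mean = w·x̄ + (1−w)·μ₀ = 0.90724·100 + 0.092760·123.74 = 102.202. Posterior variance = 1/(0.0660356+0.00675179) = 13.7386, so SD = 3.707.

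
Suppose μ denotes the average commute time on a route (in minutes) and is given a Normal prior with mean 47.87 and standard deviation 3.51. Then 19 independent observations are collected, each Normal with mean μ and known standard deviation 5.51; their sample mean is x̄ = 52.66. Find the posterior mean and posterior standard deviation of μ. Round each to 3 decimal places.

Prior precision 1/τ₀² = 1/3.51² = 0.0811682; data precision n/σ² = 19/5.51² = 0.625821.
Posterior precision = 0.0811682 + 0.625821 = 0.706990, giving posterior SD = 1/√0.706990 = 1.189.
Posterior mean = (0.0811682·47.87 + 0.625821·52.66) / 0.706990 = 52.110.

Posterior mean ≈ 52.110; posterior SD ≈ 1.189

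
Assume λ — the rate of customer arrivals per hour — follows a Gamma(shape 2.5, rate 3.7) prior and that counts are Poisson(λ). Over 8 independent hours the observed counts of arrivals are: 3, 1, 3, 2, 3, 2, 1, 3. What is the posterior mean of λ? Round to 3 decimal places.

Posterior mean ≈ 1.752

The Poisson likelihood adds the total count to the shape and the number of exposure periods to the rate. Here ∑xᵢ = 18 and n = 8, so shape 2.5→20.5 and rate 3.7→11.7.
E[λ | data] = 20.5/11.7 = 1.752.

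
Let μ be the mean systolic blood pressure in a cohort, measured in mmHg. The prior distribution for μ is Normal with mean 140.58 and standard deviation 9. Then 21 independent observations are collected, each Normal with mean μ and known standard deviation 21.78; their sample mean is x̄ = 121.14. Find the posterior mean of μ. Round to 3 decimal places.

Prior precision 1/τ₀² = 1/9² = 0.0123457; data precision n/σ² = 21/21.78² = 0.0442694.
Posterior precision = 0.0123457 + 0.0442694 = 0.0566151.
Posterior mean = (0.0123457·140.58 + 0.0442694·121.14) / 0.0566151 = 125.379.

Posterior mean ≈ 125.379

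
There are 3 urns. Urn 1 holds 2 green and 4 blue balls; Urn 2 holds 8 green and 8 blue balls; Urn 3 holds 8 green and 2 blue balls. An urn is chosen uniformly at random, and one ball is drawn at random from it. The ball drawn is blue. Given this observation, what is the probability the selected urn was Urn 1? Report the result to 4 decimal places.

Posterior probability ≈ 0.4878

Tabulate prior·likelihood by source: [1] prior 0.333333, lik 0.6667, product 0.2222; [2] prior 0.333333, lik 0.5, product 0.1667; [3] prior 0.333333, lik 0.2, product 0.06667.
Normalizing constant = 0.45556; the posterior for Urn 1 is its product over the sum, 0.2222/0.45556 = 0.4878.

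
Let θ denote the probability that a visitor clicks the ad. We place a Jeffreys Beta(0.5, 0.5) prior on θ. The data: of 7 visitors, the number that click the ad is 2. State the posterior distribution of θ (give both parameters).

The binomial likelihood is conjugate to the Beta prior: with 2 successes and 5 failures, the posterior is Beta(0.5+2, 0.5+5) = Beta(2.5, 5.5).

Posterior: Beta(2.5, 5.5)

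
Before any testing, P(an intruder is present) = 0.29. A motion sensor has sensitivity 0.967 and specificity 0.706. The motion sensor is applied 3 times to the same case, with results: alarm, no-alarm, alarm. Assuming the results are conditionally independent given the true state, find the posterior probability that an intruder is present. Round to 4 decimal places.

With H the event that an intruder is present, the joint likelihood of the observed sequence is P(data|H) = 0.967·0.033·0.967 = 0.030858 and P(data|¬H) = 0.294·0.706·0.294 = 0.061024.
Bayes: P(H|data) = 0.29·0.030858 / (0.29·0.030858 + 0.71·0.061024) = 0.0089488/0.052276 = 0.1712.

Posterior P(H) ≈ 0.1712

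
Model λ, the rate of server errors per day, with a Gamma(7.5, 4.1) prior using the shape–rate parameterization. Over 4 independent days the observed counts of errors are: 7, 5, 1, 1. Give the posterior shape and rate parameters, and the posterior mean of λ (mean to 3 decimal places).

Posterior: Gamma(shape=21.5, rate=8.1); mean ≈ 2.654

The Poisson likelihood adds the total count to the shape and the number of exposure periods to the rate. Here ∑xᵢ = 14 and n = 4, so shape 7.5→21.5 and rate 4.1→8.1.
Posterior mean = shape/rate = 21.5/8.1 = 2.654.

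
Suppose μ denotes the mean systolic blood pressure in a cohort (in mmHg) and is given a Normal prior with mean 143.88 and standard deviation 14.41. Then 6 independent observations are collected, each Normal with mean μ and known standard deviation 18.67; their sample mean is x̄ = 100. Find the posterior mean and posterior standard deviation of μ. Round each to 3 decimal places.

Prior precision 1/τ₀² = 1/14.41² = 0.00481584; data precision n/σ² = 6/18.67² = 0.0172132.
Posterior precision = 0.00481584 + 0.0172132 = 0.0220291, giving posterior SD = 1/√0.0220291 = 6.738.
Posterior mean = (0.00481584·143.88 + 0.0172132·100) / 0.0220291 = 109.593.

Posterior mean ≈ 109.593; posterior SD ≈ 6.738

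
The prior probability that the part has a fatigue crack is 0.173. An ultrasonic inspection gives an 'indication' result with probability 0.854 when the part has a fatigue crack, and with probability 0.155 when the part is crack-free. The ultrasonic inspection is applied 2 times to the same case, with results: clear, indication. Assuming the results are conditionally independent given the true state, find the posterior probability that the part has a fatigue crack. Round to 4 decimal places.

Let H be the event that the part has a fatigue crack; start with P(H) = 0.173. P('indication'|H) = 0.854, P('indication'|¬H) = 0.155.
Update on result 1 ('clear'): P(H) ← 0.146·0.1730 / (0.146·0.1730 + 0.845·0.8270) = 0.025258/0.72407 = 0.0349.
Update on result 2 ('indication'): P(H) ← 0.854·0.0349 / (0.854·0.0349 + 0.155·0.9651) = 0.029790/0.17938 = 0.1661.

Posterior P(H) ≈ 0.1661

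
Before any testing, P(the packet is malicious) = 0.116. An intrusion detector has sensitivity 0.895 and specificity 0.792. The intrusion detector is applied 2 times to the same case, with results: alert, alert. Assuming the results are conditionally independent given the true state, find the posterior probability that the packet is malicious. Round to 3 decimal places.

Posterior P(H) ≈ 0.708

With H the event that the packet is malicious, the joint likelihood of the observed sequence is P(data|H) = 0.895·0.895 = 0.80102 and P(data|¬H) = 0.208·0.208 = 0.043264.
Bayes: P(H|data) = 0.116·0.80102 / (0.116·0.80102 + 0.884·0.043264) = 0.092919/0.13116 = 0.7084.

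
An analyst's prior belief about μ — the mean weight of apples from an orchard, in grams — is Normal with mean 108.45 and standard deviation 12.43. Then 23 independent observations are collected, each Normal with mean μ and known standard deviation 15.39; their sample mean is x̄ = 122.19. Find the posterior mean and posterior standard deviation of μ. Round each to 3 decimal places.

Posterior mean ≈ 121.331; posterior SD ≈ 3.107

With known σ, the Normal prior is conjugate. Weight on the data is w = (n/σ²)/(n/σ² + 1/τ₀²) = 0.0971070/(0.0971070+0.00647229) = 0.93751.
Posterior mean = w·x̄ + (1−w)·μ₀ = 0.93751·122.19 + 0.062486·108.45 = 121.331. Posterior variance = 1/(0.0971070+0.00647229) = 9.65444, so SD = 3.107.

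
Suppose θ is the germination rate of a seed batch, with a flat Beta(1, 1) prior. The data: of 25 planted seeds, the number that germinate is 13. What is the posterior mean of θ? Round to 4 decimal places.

Posterior mean ≈ 0.5185

The binomial likelihood is conjugate to the Beta prior: with 13 successes and 12 failures, the posterior is Beta(1+13, 1+12) = Beta(14, 13).
E[θ | data] = 14/(14+13) = 0.5185.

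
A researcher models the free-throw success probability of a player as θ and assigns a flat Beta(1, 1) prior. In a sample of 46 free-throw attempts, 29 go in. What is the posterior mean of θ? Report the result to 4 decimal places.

Posterior mean ≈ 0.6250

Observing 29 successes and 17 failures updates Beta(1, 1) by adding the success and failure counts to the two shape parameters: α = 1+29 = 30, β = 1+17 = 18.
Posterior mean = α/(α+β) = 30/48 = 0.6250.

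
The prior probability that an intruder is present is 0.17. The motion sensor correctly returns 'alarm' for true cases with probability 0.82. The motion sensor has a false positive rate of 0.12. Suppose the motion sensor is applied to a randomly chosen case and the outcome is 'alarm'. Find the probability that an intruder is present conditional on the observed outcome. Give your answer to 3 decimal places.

P(H | E) ≈ 0.583

Write H for 'an intruder is present'. Prior odds H:¬H = 0.17/0.83 = 0.20482. For the 'alarm' outcome, the likelihood ratio is 0.82/0.12 = 6.8333.
Posterior odds = 0.20482 × 6.8333 = 1.3996, so P(H|E) = 1.3996/(1+1.3996) = 0.583.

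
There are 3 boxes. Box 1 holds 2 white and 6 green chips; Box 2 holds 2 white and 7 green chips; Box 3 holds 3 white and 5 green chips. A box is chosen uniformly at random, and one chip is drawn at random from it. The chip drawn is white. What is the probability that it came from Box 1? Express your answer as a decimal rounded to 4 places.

Posterior probability ≈ 0.2951

P(white|Box 1) = 0.25; P(white|Box 2) = 0.2222; P(white|Box 3) = 0.375.
Prior × likelihood for each source: 0.333333·0.25=0.08333, 0.333333·0.2222=0.07407, 0.333333·0.375=0.1250. Summing gives P(white) = 0.28241.
P(Box 1 | white) = 0.08333 / 0.28241 = 0.2951.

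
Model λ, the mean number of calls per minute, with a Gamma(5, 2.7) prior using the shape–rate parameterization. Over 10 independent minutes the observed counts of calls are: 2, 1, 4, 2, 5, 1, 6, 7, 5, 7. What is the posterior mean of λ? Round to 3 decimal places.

Posterior mean ≈ 3.543

The Poisson likelihood adds the total count to the shape and the number of exposure periods to the rate. Here ∑xᵢ = 40 and n = 10, so shape 5→45 and rate 2.7→12.7.
E[λ | data] = 45/12.7 = 3.543.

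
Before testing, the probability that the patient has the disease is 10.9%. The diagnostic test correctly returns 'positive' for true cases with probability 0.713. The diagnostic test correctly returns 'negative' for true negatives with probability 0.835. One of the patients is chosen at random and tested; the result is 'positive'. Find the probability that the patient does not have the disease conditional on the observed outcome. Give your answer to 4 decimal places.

Let H be the event that the patient has the disease. P(H) = 0.109, so P(¬H) = 0.891. With E the 'positive' result, P(E|H) = 0.713 and P(E|¬H) = 0.165.
P(E) = 0.713·0.109 + 0.165·0.891 = 0.077717 + 0.14702 = 0.22473.
By Bayes' theorem, P(H|E) = 0.077717 / 0.22473 = 0.3458. Hence P(¬H|E) = 1 − 0.3458 = 0.6542.

P(¬H | E) ≈ 0.6542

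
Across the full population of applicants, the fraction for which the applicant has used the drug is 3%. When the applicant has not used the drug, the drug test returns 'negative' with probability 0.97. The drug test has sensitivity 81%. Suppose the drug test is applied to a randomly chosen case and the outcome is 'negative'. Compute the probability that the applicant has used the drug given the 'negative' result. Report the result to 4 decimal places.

P(H | E) ≈ 0.0060

Let H be the event that the applicant has used the drug. P(H) = 0.03, so P(¬H) = 0.97. With E the 'negative' result, P(E|H) = 0.19 and P(E|¬H) = 0.97.
P(E) = 0.19·0.03 + 0.97·0.97 = 0.0057000 + 0.94090 = 0.94660.
By Bayes' theorem, P(H|E) = 0.0057000 / 0.94660 = 0.0060.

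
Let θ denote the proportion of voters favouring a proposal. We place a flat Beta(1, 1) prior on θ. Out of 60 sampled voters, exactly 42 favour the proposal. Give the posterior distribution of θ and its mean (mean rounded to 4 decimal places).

Posterior: Beta(43, 19); mean ≈ 0.6935

Observing 42 successes and 18 failures updates Beta(1, 1) by adding the success and failure counts to the two shape parameters: α = 1+42 = 43, β = 1+18 = 19.
Posterior mean = α/(α+β) = 43/62 = 0.6935.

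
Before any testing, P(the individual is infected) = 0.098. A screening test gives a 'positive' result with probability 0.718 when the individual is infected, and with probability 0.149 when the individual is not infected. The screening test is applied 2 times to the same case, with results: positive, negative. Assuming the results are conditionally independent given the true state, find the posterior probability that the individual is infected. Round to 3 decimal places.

Let H be the event that the individual is infected; start with P(H) = 0.098. P('positive'|H) = 0.718, P('positive'|¬H) = 0.149.
Update on result 1 ('positive'): P(H) ← 0.718·0.0980 / (0.718·0.0980 + 0.149·0.9020) = 0.070364/0.20476 = 0.3436.
Update on result 2 ('negative'): P(H) ← 0.282·0.3436 / (0.282·0.3436 + 0.851·0.6564) = 0.096906/0.65547 = 0.1478.

Posterior P(H) ≈ 0.148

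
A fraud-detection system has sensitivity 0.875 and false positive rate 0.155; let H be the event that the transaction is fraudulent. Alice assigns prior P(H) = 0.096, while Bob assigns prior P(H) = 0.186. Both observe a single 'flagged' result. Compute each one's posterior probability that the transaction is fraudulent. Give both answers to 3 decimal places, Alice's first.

Alice: 0.375; Bob: 0.563

P('+'|H) = 0.875, P('+'|¬H) = 0.155.
Alice: numerator 0.875·0.096 = 0.084000; evidence = 0.084000+0.155·0.904 = 0.22412; posterior = 0.375.
Bob: numerator 0.875·0.186 = 0.16275; evidence = 0.16275+0.155·0.814 = 0.28892; posterior = 0.563.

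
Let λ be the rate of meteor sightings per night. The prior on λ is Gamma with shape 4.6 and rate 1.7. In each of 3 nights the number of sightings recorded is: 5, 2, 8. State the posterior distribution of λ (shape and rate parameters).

Total count ∑xᵢ = 15 over n = 3 nights.
Gamma is conjugate to the Poisson likelihood: posterior is Gamma(shape = 4.6+15 = 19.6, rate = 1.7+3 = 4.7).

Posterior: Gamma(shape=19.6, rate=4.7)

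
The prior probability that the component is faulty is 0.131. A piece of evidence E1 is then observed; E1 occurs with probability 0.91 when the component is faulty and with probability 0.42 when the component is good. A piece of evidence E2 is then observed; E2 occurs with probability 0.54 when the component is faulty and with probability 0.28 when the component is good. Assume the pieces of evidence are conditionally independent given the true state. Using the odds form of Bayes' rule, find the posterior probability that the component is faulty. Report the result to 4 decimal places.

Prior odds = 0.131/(1−0.131) = 0.15075.
Likelihood ratio for E1 = 0.91/0.42 = 2.1667.
Likelihood ratio for E2 = 0.54/0.28 = 1.9286.
Posterior odds = prior odds × LR₁ × LR₂ = 0.62991.
Posterior probability = odds/(1+odds) = 0.62991/1.6299 = 0.3865.

Posterior probability ≈ 0.3865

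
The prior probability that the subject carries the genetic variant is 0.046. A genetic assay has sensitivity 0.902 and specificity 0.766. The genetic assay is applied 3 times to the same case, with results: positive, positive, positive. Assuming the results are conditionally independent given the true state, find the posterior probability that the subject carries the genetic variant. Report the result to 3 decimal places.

Posterior P(H) ≈ 0.734

Let H be the event that the subject carries the genetic variant; start with P(H) = 0.046. P('positive'|H) = 0.902, P('positive'|¬H) = 0.234.
Update on result 1 ('positive'): P(H) ← 0.902·0.0460 / (0.902·0.0460 + 0.234·0.9540) = 0.041492/0.26473 = 0.1567.
Update on result 2 ('positive'): P(H) ← 0.902·0.1567 / (0.902·0.1567 + 0.234·0.8433) = 0.14137/0.33870 = 0.4174.
Update on result 3 ('positive'): P(H) ← 0.902·0.4174 / (0.902·0.4174 + 0.234·0.5826) = 0.37650/0.51283 = 0.7342.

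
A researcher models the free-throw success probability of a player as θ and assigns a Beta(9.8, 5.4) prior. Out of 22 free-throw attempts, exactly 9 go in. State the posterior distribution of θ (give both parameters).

The binomial likelihood is conjugate to the Beta prior: with 9 successes and 13 failures, the posterior is Beta(9.8+9, 5.4+13) = Beta(18.8, 18.4).

Posterior: Beta(18.8, 18.4)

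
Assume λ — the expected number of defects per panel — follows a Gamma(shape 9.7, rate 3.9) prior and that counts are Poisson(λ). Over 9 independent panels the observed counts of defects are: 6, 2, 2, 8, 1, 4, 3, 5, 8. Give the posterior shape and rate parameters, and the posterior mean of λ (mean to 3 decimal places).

Posterior: Gamma(shape=48.7, rate=12.9); mean ≈ 3.775

The Poisson likelihood adds the total count to the shape and the number of exposure periods to the rate. Here ∑xᵢ = 39 and n = 9, so shape 9.7→48.7 and rate 3.9→12.9.
Posterior mean = shape/rate = 48.7/12.9 = 3.775.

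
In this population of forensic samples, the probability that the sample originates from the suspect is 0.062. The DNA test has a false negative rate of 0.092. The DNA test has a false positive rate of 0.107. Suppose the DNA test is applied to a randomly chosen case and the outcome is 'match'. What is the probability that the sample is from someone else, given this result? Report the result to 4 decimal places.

P(¬H | E) ≈ 0.6407

Let H be the event that the sample originates from the suspect. P(H) = 0.062, so P(¬H) = 0.938. With E the 'match' result, P(E|H) = 0.908 and P(E|¬H) = 0.107.
P(E) = 0.908·0.062 + 0.107·0.938 = 0.056296 + 0.10037 = 0.15666.
By Bayes' theorem, P(H|E) = 0.056296 / 0.15666 = 0.3593. Hence P(¬H|E) = 1 − 0.3593 = 0.6407.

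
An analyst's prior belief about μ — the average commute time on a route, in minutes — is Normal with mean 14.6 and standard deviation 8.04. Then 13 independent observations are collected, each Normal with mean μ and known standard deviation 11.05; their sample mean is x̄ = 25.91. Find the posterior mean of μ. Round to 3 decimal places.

Posterior mean ≈ 24.475

Prior precision 1/τ₀² = 1/8.04² = 0.0154699; data precision n/σ² = 13/11.05² = 0.106468.
Posterior precision = 0.0154699 + 0.106468 = 0.121938.
Posterior mean = (0.0154699·14.6 + 0.106468·25.91) / 0.121938 = 24.475.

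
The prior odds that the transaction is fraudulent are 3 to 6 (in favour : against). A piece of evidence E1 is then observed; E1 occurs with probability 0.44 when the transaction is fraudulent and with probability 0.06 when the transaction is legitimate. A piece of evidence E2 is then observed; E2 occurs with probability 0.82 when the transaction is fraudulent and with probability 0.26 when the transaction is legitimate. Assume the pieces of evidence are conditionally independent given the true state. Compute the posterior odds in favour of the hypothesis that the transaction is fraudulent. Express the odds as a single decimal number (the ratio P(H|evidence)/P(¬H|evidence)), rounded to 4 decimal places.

Prior odds = 3/6 = 0.50000.
Likelihood ratio for E1 = 0.44/0.06 = 7.3333.
Likelihood ratio for E2 = 0.82/0.26 = 3.1538.
Posterior odds = prior odds × LR₁ × LR₂ = 11.564.

Posterior odds ≈ 11.5641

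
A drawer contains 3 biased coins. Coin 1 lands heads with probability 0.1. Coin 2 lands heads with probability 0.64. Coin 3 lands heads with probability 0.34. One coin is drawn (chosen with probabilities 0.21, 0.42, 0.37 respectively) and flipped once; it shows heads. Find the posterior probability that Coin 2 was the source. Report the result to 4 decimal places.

Tabulate prior·likelihood by source: [1] prior 0.21, lik 0.1, product 0.02100; [2] prior 0.42, lik 0.64, product 0.2688; [3] prior 0.37, lik 0.34, product 0.1258.
Normalizing constant = 0.41560; the posterior for Coin 2 is its product over the sum, 0.2688/0.41560 = 0.6468.

Posterior probability ≈ 0.6468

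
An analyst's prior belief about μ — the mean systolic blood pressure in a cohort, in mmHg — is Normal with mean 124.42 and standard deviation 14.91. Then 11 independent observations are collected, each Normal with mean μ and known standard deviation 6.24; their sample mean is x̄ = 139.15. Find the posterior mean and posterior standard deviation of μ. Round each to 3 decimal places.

Posterior mean ≈ 138.919; posterior SD ≈ 1.867

With known σ, the Normal prior is conjugate. Weight on the data is w = (n/σ²)/(n/σ² + 1/τ₀²) = 0.282503/(0.282503+0.00449826) = 0.98433.
Posterior mean = w·x̄ + (1−w)·μ₀ = 0.98433·139.15 + 0.015673·124.42 = 138.919. Posterior variance = 1/(0.282503+0.00449826) = 3.48430, so SD = 1.867.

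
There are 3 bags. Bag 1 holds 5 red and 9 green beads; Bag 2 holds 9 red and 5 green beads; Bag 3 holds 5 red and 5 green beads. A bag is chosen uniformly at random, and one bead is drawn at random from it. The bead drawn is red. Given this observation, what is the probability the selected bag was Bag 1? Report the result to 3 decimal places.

Tabulate prior·likelihood by source: [1] prior 0.333333, lik 0.3571, product 0.1190; [2] prior 0.333333, lik 0.6429, product 0.2143; [3] prior 0.333333, lik 0.5, product 0.1667.
Normalizing constant = 0.50000; the posterior for Bag 1 is its product over the sum, 0.1190/0.50000 = 0.238.

Posterior probability ≈ 0.238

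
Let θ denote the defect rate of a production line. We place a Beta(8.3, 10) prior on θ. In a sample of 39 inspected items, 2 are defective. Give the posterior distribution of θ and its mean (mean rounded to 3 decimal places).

Posterior: Beta(10.3, 47); mean ≈ 0.180

The binomial likelihood is conjugate to the Beta prior: with 2 successes and 37 failures, the posterior is Beta(8.3+2, 10+37) = Beta(10.3, 47).
E[θ | data] = 10.3/(10.3+47) = 0.180.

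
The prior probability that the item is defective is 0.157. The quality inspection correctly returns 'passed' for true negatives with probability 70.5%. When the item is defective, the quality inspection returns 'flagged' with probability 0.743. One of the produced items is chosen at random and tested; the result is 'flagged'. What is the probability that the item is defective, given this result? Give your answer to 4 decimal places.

Let H be the event that the item is defective. P(H) = 0.157, so P(¬H) = 0.843. With E the 'flagged' result, P(E|H) = 0.743 and P(E|¬H) = 0.295.
P(E) = 0.743·0.157 + 0.295·0.843 = 0.11665 + 0.24868 = 0.36534.
By Bayes' theorem, P(H|E) = 0.11665 / 0.36534 = 0.3193.

P(H | E) ≈ 0.3193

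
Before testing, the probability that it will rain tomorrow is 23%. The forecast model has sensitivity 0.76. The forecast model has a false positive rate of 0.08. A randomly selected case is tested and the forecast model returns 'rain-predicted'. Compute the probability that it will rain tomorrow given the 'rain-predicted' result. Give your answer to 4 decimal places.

P(H | E) ≈ 0.7394

Write H for 'it will rain tomorrow'. Prior odds H:¬H = 0.23/0.77 = 0.29870. For the 'rain-predicted' outcome, the likelihood ratio is 0.76/0.08 = 9.5000.
Posterior odds = 0.29870 × 9.5000 = 2.8377, so P(H|E) = 2.8377/(1+2.8377) = 0.7394.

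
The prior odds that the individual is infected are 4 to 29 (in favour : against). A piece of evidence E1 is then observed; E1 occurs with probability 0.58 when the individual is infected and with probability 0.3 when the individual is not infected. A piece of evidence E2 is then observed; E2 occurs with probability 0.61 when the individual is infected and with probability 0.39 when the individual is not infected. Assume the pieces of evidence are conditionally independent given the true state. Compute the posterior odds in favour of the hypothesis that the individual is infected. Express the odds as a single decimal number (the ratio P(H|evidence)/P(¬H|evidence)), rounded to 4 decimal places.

Prior odds = 4/29 = 0.13793.
Likelihood ratio for E1 = 0.58/0.3 = 1.9333.
Likelihood ratio for E2 = 0.61/0.39 = 1.5641.
Posterior odds = prior odds × LR₁ × LR₂ = 0.41709.

Posterior odds ≈ 0.4171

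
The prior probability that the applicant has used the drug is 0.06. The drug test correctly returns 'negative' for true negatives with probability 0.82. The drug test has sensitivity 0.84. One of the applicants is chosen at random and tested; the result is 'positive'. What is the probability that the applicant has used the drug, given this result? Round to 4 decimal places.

Write H for 'the applicant has used the drug'. Prior odds H:¬H = 0.06/0.94 = 0.063830. For the 'positive' outcome, the likelihood ratio is 0.84/0.18 = 4.6667.
Posterior odds = 0.063830 × 4.6667 = 0.29787, so P(H|E) = 0.29787/(1+0.29787) = 0.2295.

P(H | E) ≈ 0.2295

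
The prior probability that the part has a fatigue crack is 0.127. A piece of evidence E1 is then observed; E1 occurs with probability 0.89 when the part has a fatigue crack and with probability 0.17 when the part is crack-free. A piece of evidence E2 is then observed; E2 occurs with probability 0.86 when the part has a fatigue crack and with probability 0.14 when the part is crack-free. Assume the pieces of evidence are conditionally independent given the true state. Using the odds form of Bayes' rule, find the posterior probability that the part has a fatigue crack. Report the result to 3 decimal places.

Prior odds = 0.127/(1−0.127) = 0.14548. In log-odds, ln(0.14548) = -1.9277.
Add log likelihood ratios: ln(5.2353) + ln(6.1429) = 3.4707.
Posterior log-odds = 1.5430, so posterior odds = exp(1.5430) = 4.6784. Converting, P(H|E) = 4.6784/5.6784 = 0.824.

Posterior probability ≈ 0.824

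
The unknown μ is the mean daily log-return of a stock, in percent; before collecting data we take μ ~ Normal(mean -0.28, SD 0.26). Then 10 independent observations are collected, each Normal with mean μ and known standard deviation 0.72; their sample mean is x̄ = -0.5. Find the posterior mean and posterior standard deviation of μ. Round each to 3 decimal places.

Posterior mean ≈ -0.405; posterior SD ≈ 0.171

With known σ, the Normal prior is conjugate. Weight on the data is w = (n/σ²)/(n/σ² + 1/τ₀²) = 19.2901/(19.2901+14.7929) = 0.56597.
Posterior mean = w·x̄ + (1−w)·μ₀ = 0.56597·-0.5 + 0.43403·-0.28 = -0.405. Posterior variance = 1/(19.2901+14.7929) = 0.0293401, so SD = 0.171.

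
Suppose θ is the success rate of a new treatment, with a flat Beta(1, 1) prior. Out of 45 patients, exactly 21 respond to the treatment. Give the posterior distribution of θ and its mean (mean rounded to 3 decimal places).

Posterior: Beta(22, 25); mean ≈ 0.468

The binomial likelihood is conjugate to the Beta prior: with 21 successes and 24 failures, the posterior is Beta(1+21, 1+24) = Beta(22, 25).
Posterior mean = α/(α+β) = 22/47 = 0.468.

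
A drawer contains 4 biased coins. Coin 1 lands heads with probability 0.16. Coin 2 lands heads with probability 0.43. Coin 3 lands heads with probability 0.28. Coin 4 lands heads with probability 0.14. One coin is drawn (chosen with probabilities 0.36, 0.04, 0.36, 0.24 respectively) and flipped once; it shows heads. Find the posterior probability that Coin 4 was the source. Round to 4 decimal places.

Posterior probability ≈ 0.1606

Tabulate prior·likelihood by source: [1] prior 0.36, lik 0.16, product 0.05760; [2] prior 0.04, lik 0.43, product 0.01720; [3] prior 0.36, lik 0.28, product 0.1008; [4] prior 0.24, lik 0.14, product 0.03360.
Normalizing constant = 0.20920; the posterior for Coin 4 is its product over the sum, 0.03360/0.20920 = 0.1606.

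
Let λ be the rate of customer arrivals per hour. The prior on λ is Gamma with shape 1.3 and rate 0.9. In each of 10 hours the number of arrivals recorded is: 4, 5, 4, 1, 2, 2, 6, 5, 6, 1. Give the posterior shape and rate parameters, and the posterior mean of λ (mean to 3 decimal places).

Posterior: Gamma(shape=37.3, rate=10.9); mean ≈ 3.422

Total count ∑xᵢ = 36 over n = 10 hours.
Gamma is conjugate to the Poisson likelihood: posterior is Gamma(shape = 1.3+36 = 37.3, rate = 0.9+10 = 10.9).
Posterior mean = shape/rate = 37.3/10.9 = 3.422.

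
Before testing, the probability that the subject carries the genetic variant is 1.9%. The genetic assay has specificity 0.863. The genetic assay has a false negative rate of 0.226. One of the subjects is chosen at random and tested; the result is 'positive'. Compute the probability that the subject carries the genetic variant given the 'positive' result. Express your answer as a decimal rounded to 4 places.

Write H for 'the subject carries the genetic variant'. Prior odds H:¬H = 0.019/0.981 = 0.019368. For the 'positive' outcome, the likelihood ratio is 0.774/0.137 = 5.6496.
Posterior odds = 0.019368 × 5.6496 = 0.10942, so P(H|E) = 0.10942/(1+0.10942) = 0.0986.

P(H | E) ≈ 0.0986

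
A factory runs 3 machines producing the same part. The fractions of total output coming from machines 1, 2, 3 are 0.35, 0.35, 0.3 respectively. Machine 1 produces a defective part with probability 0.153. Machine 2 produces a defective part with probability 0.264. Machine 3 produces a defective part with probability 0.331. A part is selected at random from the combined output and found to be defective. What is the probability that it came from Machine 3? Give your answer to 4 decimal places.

Posterior probability ≈ 0.4049

Tabulate prior·likelihood by source: [1] prior 0.35, lik 0.153, product 0.05355; [2] prior 0.35, lik 0.264, product 0.09240; [3] prior 0.3, lik 0.331, product 0.09930.
Normalizing constant = 0.24525; the posterior for Machine 3 is its product over the sum, 0.09930/0.24525 = 0.4049.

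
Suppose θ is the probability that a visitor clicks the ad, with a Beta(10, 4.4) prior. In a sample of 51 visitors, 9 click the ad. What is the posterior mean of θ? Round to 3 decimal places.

Posterior mean ≈ 0.291

Observing 9 successes and 42 failures updates Beta(10, 4.4) by adding the success and failure counts to the two shape parameters: α = 10+9 = 19, β = 4.4+42 = 46.4.
Posterior mean = α/(α+β) = 19/65.4 = 0.291.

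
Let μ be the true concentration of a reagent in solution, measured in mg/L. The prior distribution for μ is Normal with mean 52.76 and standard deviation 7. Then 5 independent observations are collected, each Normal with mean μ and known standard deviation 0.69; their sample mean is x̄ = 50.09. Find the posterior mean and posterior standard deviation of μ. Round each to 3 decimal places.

Posterior mean ≈ 50.095; posterior SD ≈ 0.308

With known σ, the Normal prior is conjugate. Weight on the data is w = (n/σ²)/(n/σ² + 1/τ₀²) = 10.5020/(10.5020+0.0204082) = 0.99806.
Posterior mean = w·x̄ + (1−w)·μ₀ = 0.99806·50.09 + 0.0019395·52.76 = 50.095. Posterior variance = 1/(10.5020+0.0204082) = 0.0950353, so SD = 0.308.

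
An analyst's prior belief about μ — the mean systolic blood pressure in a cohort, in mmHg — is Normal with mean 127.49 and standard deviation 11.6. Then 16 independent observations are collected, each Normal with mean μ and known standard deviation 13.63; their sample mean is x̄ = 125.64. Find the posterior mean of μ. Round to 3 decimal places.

Prior precision 1/τ₀² = 1/11.6² = 0.00743163; data precision n/σ² = 16/13.63² = 0.0861248.
Posterior precision = 0.00743163 + 0.0861248 = 0.0935564.
Posterior mean = (0.00743163·127.49 + 0.0861248·125.64) / 0.0935564 = 125.787.

Posterior mean ≈ 125.787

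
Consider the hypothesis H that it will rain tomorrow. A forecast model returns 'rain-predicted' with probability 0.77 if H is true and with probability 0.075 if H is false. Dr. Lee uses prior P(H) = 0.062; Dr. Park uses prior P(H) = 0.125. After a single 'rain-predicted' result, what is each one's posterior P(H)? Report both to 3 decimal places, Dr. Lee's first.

P('+'|H) = 0.77, P('+'|¬H) = 0.075.
Dr. Lee: numerator 0.77·0.062 = 0.047740; evidence = 0.047740+0.075·0.938 = 0.11809; posterior = 0.404.
Dr. Park: numerator 0.77·0.125 = 0.096250; evidence = 0.096250+0.075·0.875 = 0.16187; posterior = 0.595.

Dr. Lee: 0.404; Dr. Park: 0.595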